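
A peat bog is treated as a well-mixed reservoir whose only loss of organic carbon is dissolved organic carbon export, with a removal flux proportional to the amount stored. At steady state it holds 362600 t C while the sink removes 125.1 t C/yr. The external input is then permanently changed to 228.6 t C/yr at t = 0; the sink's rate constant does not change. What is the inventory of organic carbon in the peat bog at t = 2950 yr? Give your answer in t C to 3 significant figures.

554000 t C

τ = M₀/F₀ = 362600/125.1 = 2898 yr; rate constant k = 1/τ.
New steady state M_∞ = F₁/k = F₁·τ = 228.6 × 2898 = 662590 t C.
M(t) = M_∞ + (M₀ − M_∞)·e^(−t/τ); t/τ = 2950/2898 = 1.018, so e^(−t/τ) = 0.3614.
M(t) = 662590 − 300000 × 0.3614 = 554180 t C.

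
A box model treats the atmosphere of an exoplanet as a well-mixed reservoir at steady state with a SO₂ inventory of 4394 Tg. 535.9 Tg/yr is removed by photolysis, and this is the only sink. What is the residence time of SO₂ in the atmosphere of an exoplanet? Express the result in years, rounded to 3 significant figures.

8.20 yr

τ = M / F = 4394 / 535.9 = 8.199 yr.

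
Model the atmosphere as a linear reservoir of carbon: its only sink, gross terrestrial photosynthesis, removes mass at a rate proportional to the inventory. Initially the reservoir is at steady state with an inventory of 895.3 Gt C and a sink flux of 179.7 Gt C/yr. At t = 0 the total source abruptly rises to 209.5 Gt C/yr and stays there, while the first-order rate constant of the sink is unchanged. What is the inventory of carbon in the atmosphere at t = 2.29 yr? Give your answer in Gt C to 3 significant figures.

950 Gt C

τ = M₀/F₀ = 895.3/179.7 = 4.982 yr; rate constant k = 1/τ.
New steady state M_∞ = F₁/k = F₁·τ = 209.5 × 4.982 = 1043.8 Gt C.
M(t) = M_∞ + (M₀ − M_∞)·e^(−t/τ); t/τ = 2.29/4.982 = 0.4596, so e^(−t/τ) = 0.6315.
M(t) = 1043.8 − 148.5 × 0.6315 = 950.01 Gt C.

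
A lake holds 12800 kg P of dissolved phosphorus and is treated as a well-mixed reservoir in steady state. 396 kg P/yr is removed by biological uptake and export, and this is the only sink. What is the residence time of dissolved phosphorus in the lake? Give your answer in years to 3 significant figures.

τ = M / F = 12800 / 396 = 32.32 yr.

32.3 yr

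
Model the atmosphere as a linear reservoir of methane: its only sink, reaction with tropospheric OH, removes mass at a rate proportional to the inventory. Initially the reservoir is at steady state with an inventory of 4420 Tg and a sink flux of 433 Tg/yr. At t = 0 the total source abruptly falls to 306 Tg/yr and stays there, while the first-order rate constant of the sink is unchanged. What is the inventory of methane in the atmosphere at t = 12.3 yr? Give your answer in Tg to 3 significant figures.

τ = M₀/F₀ = 4420/433 = 10.21 yr; rate constant k = 1/τ.
New steady state M_∞ = F₁/k = F₁·τ = 306 × 10.21 = 3123.6 Tg.
M(t) = M_∞ + (M₀ − M_∞)·e^(−t/τ); t/τ = 12.3/10.21 = 1.205, so e^(−t/τ) = 0.2997.
M(t) = 3123.6 + 1296 × 0.2997 = 3512.1 Tg.

3510 Tg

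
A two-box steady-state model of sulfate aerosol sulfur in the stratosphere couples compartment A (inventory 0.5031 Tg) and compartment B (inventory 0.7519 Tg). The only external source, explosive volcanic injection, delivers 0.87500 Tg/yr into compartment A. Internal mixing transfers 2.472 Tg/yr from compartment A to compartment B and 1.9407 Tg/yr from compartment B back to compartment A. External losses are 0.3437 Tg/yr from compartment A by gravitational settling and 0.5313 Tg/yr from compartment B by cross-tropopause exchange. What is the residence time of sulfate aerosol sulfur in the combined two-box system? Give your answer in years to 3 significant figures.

1.43 yr

Residence time in the combined system uses the total inventory and the total *external* removal — internal exchanges between the two boxes cancel.
M_total = 0.5031 + 0.7519 = 1.2550 Tg.
ΣF_external_out = 0.3437 + 0.5313 = 0.87500 Tg/yr.
τ = M_total / ΣF_ext = 1.2550 / 0.87500 = 1.434 yr.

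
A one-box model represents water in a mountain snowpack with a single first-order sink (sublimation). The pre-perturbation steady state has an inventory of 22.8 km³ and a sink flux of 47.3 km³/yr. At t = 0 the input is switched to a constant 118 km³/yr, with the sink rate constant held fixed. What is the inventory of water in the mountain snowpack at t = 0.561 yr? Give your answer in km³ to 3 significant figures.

46.2 km³

τ = M₀/F₀ = 22.8/47.3 = 0.4820 yr; rate constant k = 1/τ.
New steady state M_∞ = F₁/k = F₁·τ = 118 × 0.4820 = 56.879 km³.
M(t) = M_∞ + (M₀ − M_∞)·e^(−t/τ); t/τ = 0.561/0.4820 = 1.164, so e^(−t/τ) = 0.3123.
M(t) = 56.879 − 34.08 × 0.3123 = 46.237 km³.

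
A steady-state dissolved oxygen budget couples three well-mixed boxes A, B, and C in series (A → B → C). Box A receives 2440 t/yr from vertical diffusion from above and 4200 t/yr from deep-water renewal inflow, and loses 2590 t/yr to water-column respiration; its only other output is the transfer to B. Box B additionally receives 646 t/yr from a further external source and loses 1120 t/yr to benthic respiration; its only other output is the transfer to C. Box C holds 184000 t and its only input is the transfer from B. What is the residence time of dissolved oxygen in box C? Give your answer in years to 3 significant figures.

51.5 yr

Box A: F(A→B) = (2440 + 4200) − 2590 = 4050.0 t/yr.
Box B: F(B→C) = (4050.0 + 646) − 1120 = 3576.0 t/yr.
Box C throughput = its input = 3576.0 t/yr; τ = 184000 / 3576.0 = 51.45 yr.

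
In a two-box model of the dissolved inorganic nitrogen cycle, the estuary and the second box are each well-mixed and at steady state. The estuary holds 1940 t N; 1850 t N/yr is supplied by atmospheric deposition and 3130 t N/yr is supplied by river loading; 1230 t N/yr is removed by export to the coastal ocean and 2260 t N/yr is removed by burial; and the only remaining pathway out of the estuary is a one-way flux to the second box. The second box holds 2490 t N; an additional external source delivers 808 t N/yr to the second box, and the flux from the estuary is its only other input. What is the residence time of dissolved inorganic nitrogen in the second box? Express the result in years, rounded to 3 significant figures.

1.08 yr

Balance the estuary: ΣF_in = 1850 + 3130 = 4980.0 t N/yr.
Flux to the second box = ΣF_in − (1230 + 2260) = 1490.0 t N/yr.
Total input to the second box = 1490.0 + 808 = 2298.0 t N/yr; at steady state this equals its total output.
τ = M / F = 2490 / 2298.0 = 1.084 yr.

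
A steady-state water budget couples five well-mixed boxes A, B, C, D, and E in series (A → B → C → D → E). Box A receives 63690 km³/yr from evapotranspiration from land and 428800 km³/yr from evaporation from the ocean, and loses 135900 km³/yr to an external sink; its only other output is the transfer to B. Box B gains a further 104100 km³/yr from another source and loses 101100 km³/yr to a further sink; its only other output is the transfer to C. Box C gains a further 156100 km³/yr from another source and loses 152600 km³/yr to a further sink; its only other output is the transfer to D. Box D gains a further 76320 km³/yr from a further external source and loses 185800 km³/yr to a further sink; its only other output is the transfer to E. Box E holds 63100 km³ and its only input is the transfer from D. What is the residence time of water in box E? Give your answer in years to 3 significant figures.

0.249 yr

Box A: F(A→B) = (63690 + 428800) − 135900 = 356590 km³/yr.
Box B: F(B→C) = (356590 + 104100) − 101100 = 359590 km³/yr.
Box C: F(C→D) = (359590 + 156100) − 152600 = 363090 km³/yr.
Box D: F(D→E) = (363090 + 76320) − 185800 = 253610 km³/yr.
Box E throughput = its input = 253610 km³/yr; τ = 63100 / 253610 = 0.2488 yr.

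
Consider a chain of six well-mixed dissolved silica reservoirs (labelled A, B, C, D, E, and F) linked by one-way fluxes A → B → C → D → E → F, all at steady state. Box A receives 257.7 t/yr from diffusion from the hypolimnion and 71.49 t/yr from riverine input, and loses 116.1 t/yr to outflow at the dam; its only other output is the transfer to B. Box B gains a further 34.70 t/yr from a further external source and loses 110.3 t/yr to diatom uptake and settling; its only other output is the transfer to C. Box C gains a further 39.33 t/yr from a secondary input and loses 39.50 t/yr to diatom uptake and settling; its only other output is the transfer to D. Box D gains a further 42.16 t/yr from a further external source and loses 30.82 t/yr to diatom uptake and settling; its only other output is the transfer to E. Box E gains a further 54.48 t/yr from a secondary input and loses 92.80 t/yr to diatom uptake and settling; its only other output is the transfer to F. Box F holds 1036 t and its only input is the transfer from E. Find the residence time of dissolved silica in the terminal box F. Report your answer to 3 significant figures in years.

Box A: F(A→B) = (257.7 + 71.49) − 116.1 = 213.09 t/yr.
Box B: F(B→C) = (213.09 + 34.70) − 110.3 = 137.49 t/yr.
Box C: F(C→D) = (137.49 + 39.33) − 39.50 = 137.32 t/yr.
Box D: F(D→E) = (137.32 + 42.16) − 30.82 = 148.66 t/yr.
Box E: F(E→F) = (148.66 + 54.48) − 92.80 = 110.34 t/yr.
Box F throughput = its input = 110.34 t/yr; τ = 1036 / 110.34 = 9.389 yr.

9.39 yr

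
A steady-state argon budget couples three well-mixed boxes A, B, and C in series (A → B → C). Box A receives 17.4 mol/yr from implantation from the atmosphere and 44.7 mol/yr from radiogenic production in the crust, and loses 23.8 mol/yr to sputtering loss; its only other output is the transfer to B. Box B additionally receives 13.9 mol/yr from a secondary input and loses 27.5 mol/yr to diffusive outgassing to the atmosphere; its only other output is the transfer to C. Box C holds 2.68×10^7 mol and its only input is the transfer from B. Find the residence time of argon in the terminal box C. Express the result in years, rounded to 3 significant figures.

1.09×10^6 yr

Box A: F(A→B) = (17.4 + 44.7) − 23.8 = 38.300 mol/yr.
Box B: F(B→C) = (38.300 + 13.9) − 27.5 = 24.700 mol/yr.
Box C throughput = its input = 24.700 mol/yr; τ = 2.68×10^7 / 24.700 = 1.085×10^6 yr.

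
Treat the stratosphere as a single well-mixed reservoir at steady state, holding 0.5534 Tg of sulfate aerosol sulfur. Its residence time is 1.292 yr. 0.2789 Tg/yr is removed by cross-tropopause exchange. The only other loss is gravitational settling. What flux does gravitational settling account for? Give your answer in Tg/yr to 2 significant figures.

0.15 Tg/yr

Total removal F = M/τ = 0.5534 / 1.292 = 0.4283 Tg/yr.
Gravitational settling = F − (0.2789) = 0.4283 − 0.2789 = 0.1494 Tg/yr.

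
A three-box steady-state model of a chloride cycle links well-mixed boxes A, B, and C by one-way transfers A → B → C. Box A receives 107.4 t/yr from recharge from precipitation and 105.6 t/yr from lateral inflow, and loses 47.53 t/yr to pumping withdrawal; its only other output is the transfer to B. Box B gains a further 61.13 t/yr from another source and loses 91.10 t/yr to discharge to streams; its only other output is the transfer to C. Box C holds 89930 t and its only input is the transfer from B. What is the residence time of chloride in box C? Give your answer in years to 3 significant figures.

Box A: F(A→B) = (107.4 + 105.6) − 47.53 = 165.47 t/yr.
Box B: F(B→C) = (165.47 + 61.13) − 91.10 = 135.50 t/yr.
Box C throughput = its input = 135.50 t/yr; τ = 89930 / 135.50 = 663.7 yr.

664 yr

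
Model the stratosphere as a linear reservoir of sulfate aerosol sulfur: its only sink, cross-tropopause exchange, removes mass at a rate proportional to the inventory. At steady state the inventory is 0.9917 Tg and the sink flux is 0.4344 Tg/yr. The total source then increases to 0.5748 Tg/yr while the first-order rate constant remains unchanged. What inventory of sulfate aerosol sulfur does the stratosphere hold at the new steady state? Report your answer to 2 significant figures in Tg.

1.3 Tg

Rate constant k = F/M = 0.4344 / 0.9917 = 0.4380 yr⁻¹.
At the new steady state, source = k·M_new ⇒ M_new = 0.5748 / 0.4380 = 1.312 Tg.
(Equivalently M_new = M × F_new/F_old = 0.9917 × 0.5748/0.4344.)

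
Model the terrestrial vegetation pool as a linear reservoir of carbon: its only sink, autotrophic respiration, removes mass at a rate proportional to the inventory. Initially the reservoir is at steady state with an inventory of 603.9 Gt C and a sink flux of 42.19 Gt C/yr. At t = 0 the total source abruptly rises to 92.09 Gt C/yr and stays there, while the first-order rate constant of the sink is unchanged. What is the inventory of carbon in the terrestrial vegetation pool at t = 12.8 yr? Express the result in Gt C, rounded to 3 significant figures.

1030 Gt C

τ = M₀/F₀ = 603.9/42.19 = 14.31 yr; rate constant k = 1/τ.
New steady state M_∞ = F₁/k = F₁·τ = 92.09 × 14.31 = 1318.2 Gt C.
M(t) = M_∞ + (M₀ − M_∞)·e^(−t/τ); t/τ = 12.8/14.31 = 0.8942, so e^(−t/τ) = 0.4089.
M(t) = 1318.2 − 714.3 × 0.4089 = 1026.1 Gt C.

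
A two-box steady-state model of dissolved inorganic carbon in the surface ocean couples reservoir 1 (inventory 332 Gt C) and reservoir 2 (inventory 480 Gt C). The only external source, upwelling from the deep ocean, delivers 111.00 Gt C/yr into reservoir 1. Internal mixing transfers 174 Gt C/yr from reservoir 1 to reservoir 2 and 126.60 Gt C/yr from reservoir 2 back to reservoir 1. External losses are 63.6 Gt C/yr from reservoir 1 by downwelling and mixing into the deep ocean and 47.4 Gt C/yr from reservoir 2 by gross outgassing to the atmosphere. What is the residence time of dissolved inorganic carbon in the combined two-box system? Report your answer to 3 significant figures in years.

Residence time in the combined system uses the total inventory and the total *external* removal — internal exchanges between the two boxes cancel.
M_total = 332 + 480 = 812.00 Gt C.
ΣF_external_out = 63.6 + 47.4 = 111.00 Gt C/yr.
τ = M_total / ΣF_ext = 812.00 / 111.00 = 7.315 yr.

7.32 yr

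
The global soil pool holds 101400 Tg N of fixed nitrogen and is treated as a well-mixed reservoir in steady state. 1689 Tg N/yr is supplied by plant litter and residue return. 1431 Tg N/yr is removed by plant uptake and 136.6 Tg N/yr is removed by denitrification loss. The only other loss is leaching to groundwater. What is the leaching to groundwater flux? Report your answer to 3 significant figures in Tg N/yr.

121 Tg N/yr

At steady state ΣF_in = ΣF_out.
ΣF_in = 1689.0 Tg N/yr.
Leaching to groundwater flux = ΣF_in − (1431 + 136.6) = 1689.0 − 1568 = 121.4 Tg N/yr.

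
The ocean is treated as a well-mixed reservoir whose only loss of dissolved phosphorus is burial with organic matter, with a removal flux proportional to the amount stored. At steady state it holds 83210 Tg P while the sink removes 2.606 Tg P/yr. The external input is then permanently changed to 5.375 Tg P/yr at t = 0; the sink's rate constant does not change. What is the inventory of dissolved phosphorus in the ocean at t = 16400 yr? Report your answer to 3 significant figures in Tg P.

119000 Tg P

τ = M₀/F₀ = 83210/2.606 = 31930 yr; rate constant k = 1/τ.
New steady state M_∞ = F₁/k = F₁·τ = 5.375 × 31930 = 171620 Tg P.
M(t) = M_∞ + (M₀ − M_∞)·e^(−t/τ); t/τ = 16400/31930 = 0.5136, so e^(−t/τ) = 0.5983.
M(t) = 171620 − 88410 × 0.5983 = 118720 Tg P.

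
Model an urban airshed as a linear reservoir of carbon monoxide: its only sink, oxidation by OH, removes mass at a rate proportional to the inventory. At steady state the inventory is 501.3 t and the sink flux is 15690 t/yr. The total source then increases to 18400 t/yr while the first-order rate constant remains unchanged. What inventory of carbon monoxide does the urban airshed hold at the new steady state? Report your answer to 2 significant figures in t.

Rate constant k = F/M = 15690 / 501.3 = 31.30 yr⁻¹.
At the new steady state, source = k·M_new ⇒ M_new = 18400 / 31.30 = 587.9 t.
(Equivalently M_new = M × F_new/F_old = 501.3 × 18400/15690.)

590 t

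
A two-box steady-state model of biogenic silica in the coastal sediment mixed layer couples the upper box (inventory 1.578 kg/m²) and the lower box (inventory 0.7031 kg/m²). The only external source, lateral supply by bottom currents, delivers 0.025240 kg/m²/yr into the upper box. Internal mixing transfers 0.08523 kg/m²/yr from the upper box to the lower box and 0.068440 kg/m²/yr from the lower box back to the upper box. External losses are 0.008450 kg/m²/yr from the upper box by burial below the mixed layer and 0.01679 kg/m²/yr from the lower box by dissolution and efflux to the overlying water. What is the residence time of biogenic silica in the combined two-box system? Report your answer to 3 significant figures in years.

Treat the two boxes together as one reservoir: the mixing fluxes between them are internal recycling, so τ = ΣM / Σ(external losses).
M_total = 1.578 + 0.7031 = 2.2811 kg/m².
ΣF_external_out = 0.008450 + 0.01679 = 0.025240 kg/m²/yr.
τ = M_total / ΣF_ext = 2.2811 / 0.025240 = 90.38 yr.

90.4 yr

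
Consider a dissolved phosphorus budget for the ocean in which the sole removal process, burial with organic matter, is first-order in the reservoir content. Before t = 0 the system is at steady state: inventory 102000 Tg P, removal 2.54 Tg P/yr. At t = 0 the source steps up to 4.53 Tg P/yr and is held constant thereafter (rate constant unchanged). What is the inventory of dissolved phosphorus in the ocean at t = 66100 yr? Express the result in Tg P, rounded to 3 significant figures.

167000 Tg P

The sink rate constant is k = F₀/M₀ = 2.54/102000 = 2.490×10^-5 yr⁻¹.
Solving dM/dt = F₁ − kM with M(0) = M₀ gives M(t) = F₁/k + (M₀ − F₁/k)·e^(−kt).
F₁/k = 4.53/2.490×10^-5 = 181910 Tg P; kt = 2.490×10^-5 × 66100 = 1.646, e^(−kt) = 0.1928.
M(66100) = 181910 + (102000 − 181910) × 0.1928 = 181910 − 15410 = 166500 Tg P.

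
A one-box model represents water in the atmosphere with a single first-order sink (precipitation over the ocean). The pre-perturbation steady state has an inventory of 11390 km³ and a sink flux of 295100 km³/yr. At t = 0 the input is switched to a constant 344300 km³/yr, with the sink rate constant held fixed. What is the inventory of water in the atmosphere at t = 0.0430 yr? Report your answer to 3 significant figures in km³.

The sink rate constant is k = F₀/M₀ = 295100/11390 = 25.91 yr⁻¹.
Solving dM/dt = F₁ − kM with M(0) = M₀ gives M(t) = F₁/k + (M₀ − F₁/k)·e^(−kt).
F₁/k = 344300/25.91 = 13289 km³; kt = 25.91 × 0.0430 = 1.114, e^(−kt) = 0.3282.
M(0.0430) = 13289 + (11390 − 13289) × 0.3282 = 13289 − 623.3 = 12666 km³.

12700 km³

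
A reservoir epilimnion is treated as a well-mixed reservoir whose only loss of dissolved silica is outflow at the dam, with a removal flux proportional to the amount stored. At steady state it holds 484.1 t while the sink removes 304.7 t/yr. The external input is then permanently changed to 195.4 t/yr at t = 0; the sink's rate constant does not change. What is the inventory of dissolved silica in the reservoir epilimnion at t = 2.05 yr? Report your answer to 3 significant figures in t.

τ = M₀/F₀ = 484.1/304.7 = 1.589 yr; rate constant k = 1/τ.
New steady state M_∞ = F₁/k = F₁·τ = 195.4 × 1.589 = 310.45 t.
M(t) = M_∞ + (M₀ − M_∞)·e^(−t/τ); t/τ = 2.05/1.589 = 1.290, so e^(−t/τ) = 0.2752.
M(t) = 310.45 + 173.7 × 0.2752 = 358.23 t.

358 t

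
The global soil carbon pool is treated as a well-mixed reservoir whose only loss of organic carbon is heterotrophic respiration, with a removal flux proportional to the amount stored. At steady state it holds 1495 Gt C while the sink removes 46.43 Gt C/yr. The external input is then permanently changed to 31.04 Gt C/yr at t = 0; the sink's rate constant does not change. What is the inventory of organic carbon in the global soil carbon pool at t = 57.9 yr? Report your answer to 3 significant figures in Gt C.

1080 Gt C

Residence time τ = M₀/F₀ = 32.20 yr. The eventual steady state is M_∞ = M₀·(F₁/F₀) = 1495 × 31.04/46.43 = 999.46 Gt C.
The anomaly ΔM(t) = M(t) − M_∞ decays as ΔM₀·e^(−t/τ) with ΔM₀ = 1495 − 999.46 = 495.5 Gt C.
At t = 57.9 yr, e^(−t/τ) = e^(−1.798) = 0.1656, so ΔM = 82.06 Gt C and M = 999.46 + 82.06 = 1081.5 Gt C.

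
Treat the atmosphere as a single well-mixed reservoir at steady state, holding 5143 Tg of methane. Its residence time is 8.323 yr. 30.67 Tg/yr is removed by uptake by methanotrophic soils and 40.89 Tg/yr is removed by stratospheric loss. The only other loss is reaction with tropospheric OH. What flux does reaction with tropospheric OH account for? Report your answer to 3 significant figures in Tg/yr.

Total removal F = M/τ = 5143 / 8.323 = 617.9 Tg/yr.
Reaction with tropospheric OH = F − (30.67 + 40.89) = 617.9 − 71.56 = 546.4 Tg/yr.

546 Tg/yr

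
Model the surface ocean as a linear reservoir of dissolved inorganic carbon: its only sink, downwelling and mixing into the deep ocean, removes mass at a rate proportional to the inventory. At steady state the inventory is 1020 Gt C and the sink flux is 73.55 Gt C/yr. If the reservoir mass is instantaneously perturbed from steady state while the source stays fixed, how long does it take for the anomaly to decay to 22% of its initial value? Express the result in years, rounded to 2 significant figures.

21 yr

For a linear reservoir the anomaly decays as exp(−t/τ) with τ = M/F = 1020/73.55 = 13.87 yr.
exp(−t/τ) = 0.22 ⇒ t = −τ ln(0.22) = 13.87 × 1.514 = 21.00 yr.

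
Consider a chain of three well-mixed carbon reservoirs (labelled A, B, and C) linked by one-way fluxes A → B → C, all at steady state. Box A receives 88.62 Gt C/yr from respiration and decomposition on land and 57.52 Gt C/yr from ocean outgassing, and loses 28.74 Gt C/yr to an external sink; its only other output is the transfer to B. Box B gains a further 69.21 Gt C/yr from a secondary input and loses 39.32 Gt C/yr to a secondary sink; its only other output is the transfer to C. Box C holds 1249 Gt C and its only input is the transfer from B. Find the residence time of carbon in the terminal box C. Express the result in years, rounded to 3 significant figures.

Box A: F(A→B) = (88.62 + 57.52) − 28.74 = 117.40 Gt C/yr.
Box B: F(B→C) = (117.40 + 69.21) − 39.32 = 147.29 Gt C/yr.
Box C throughput = its input = 147.29 Gt C/yr; τ = 1249 / 147.29 = 8.480 yr.

8.48 yr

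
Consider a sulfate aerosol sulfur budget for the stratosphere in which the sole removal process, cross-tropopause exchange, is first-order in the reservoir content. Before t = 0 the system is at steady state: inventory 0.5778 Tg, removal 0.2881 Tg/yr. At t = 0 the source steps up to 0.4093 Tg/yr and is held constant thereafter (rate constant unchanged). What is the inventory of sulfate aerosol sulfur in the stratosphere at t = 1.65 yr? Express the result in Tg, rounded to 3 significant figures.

The sink rate constant is k = F₀/M₀ = 0.2881/0.5778 = 0.4986 yr⁻¹.
Solving dM/dt = F₁ − kM with M(0) = M₀ gives M(t) = F₁/k + (M₀ − F₁/k)·e^(−kt).
F₁/k = 0.4093/0.4986 = 0.82087 Tg; kt = 0.4986 × 1.65 = 0.8227, e^(−kt) = 0.4392.
M(1.65) = 0.82087 + (0.5778 − 0.82087) × 0.4392 = 0.82087 − 0.1068 = 0.71411 Tg.

0.714 Tg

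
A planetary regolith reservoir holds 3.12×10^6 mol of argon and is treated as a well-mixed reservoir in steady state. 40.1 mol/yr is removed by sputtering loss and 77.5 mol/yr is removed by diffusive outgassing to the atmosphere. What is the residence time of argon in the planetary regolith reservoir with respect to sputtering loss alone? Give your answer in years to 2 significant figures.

Residence time with respect to a single sink: τ = M / F_sink.
τ = 3.12×10^6 / 40.1 = 77810 yr.

78000 yr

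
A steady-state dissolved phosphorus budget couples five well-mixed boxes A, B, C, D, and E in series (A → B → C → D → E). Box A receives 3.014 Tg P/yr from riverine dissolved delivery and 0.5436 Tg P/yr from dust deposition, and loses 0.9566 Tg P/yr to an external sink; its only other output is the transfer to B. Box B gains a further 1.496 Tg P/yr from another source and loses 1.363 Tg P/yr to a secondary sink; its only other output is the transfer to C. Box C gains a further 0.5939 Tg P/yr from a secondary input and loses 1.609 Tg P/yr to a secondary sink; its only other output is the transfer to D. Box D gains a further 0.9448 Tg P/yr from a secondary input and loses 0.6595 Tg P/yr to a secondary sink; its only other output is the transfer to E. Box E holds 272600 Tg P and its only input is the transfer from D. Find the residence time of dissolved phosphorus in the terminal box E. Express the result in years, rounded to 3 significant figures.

136000 yr

Box A: F(A→B) = (3.014 + 0.5436) − 0.9566 = 2.6010 Tg P/yr.
Box B: F(B→C) = (2.6010 + 1.496) − 1.363 = 2.7340 Tg P/yr.
Box C: F(C→D) = (2.7340 + 0.5939) − 1.609 = 1.7189 Tg P/yr.
Box D: F(D→E) = (1.7189 + 0.9448) − 0.6595 = 2.0042 Tg P/yr.
Box E throughput = its input = 2.0042 Tg P/yr; τ = 272600 / 2.0042 = 136000 yr.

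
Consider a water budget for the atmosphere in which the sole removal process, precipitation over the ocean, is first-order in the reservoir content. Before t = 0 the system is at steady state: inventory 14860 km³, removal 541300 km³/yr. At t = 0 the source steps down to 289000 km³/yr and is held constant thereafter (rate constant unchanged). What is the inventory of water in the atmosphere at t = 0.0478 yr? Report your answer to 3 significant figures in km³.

τ = M₀/F₀ = 14860/541300 = 0.02745 yr; rate constant k = 1/τ.
New steady state M_∞ = F₁/k = F₁·τ = 289000 × 0.02745 = 7933.8 km³.
M(t) = M_∞ + (M₀ − M_∞)·e^(−t/τ); t/τ = 0.0478/0.02745 = 1.741, so e^(−t/τ) = 0.1753.
M(t) = 7933.8 + 6926 × 0.1753 = 9148.0 km³.

9150 km³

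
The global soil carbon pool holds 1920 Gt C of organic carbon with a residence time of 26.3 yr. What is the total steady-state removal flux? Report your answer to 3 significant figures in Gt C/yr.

F = M / τ = 1920 / 26.3 = 73.00 Gt C/yr.

73.0 Gt C/yr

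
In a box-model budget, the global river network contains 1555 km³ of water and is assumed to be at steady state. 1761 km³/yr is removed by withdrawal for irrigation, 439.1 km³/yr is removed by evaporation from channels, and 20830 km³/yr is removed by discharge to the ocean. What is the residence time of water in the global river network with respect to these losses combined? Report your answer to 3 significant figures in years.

Total removal = 1761 + 439.1 + 20830 = 23030 km³/yr.
τ = M / ΣF_out = 1555 / 23030 = 0.06752 yr.

0.0675 yr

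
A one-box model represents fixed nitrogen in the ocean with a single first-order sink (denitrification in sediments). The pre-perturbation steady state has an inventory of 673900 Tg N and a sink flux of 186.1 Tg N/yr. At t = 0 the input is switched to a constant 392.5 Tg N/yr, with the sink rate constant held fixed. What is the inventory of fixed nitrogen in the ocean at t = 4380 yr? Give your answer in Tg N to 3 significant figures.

The sink rate constant is k = F₀/M₀ = 186.1/673900 = 0.0002762 yr⁻¹.
Solving dM/dt = F₁ − kM with M(0) = M₀ gives M(t) = F₁/k + (M₀ − F₁/k)·e^(−kt).
F₁/k = 392.5/0.0002762 = 1.4213×10^6 Tg N; kt = 0.0002762 × 4380 = 1.210, e^(−kt) = 0.2983.
M(4380) = 1.4213×10^6 + (673900 − 1.4213×10^6) × 0.2983 = 1.4213×10^6 − 223000 = 1.1983×10^6 Tg N.

1.20×10^6 Tg N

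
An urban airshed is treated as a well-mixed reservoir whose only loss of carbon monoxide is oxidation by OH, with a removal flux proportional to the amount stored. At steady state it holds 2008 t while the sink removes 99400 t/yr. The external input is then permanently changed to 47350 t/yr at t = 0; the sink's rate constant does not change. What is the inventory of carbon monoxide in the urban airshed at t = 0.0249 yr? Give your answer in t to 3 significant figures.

The sink rate constant is k = F₀/M₀ = 99400/2008 = 49.50 yr⁻¹.
Solving dM/dt = F₁ − kM with M(0) = M₀ gives M(t) = F₁/k + (M₀ − F₁/k)·e^(−kt).
F₁/k = 47350/49.50 = 956.53 t; kt = 49.50 × 0.0249 = 1.233, e^(−kt) = 0.2915.
M(0.0249) = 956.53 + (2008 − 956.53) × 0.2915 = 956.53 + 306.5 = 1263.1 t.

1260 t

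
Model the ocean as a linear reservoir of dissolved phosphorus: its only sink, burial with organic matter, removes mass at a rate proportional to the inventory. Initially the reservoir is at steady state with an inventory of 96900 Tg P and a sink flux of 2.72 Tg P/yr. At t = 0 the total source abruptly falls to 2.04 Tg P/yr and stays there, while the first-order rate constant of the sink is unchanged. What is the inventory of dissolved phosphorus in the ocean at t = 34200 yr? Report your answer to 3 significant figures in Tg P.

The sink rate constant is k = F₀/M₀ = 2.72/96900 = 2.807×10^-5 yr⁻¹.
Solving dM/dt = F₁ − kM with M(0) = M₀ gives M(t) = F₁/k + (M₀ − F₁/k)·e^(−kt).
F₁/k = 2.04/2.807×10^-5 = 72675 Tg P; kt = 2.807×10^-5 × 34200 = 0.9600, e^(−kt) = 0.3829.
M(34200) = 72675 + (96900 − 72675) × 0.3829 = 72675 + 9276 = 81951 Tg P.

82000 Tg P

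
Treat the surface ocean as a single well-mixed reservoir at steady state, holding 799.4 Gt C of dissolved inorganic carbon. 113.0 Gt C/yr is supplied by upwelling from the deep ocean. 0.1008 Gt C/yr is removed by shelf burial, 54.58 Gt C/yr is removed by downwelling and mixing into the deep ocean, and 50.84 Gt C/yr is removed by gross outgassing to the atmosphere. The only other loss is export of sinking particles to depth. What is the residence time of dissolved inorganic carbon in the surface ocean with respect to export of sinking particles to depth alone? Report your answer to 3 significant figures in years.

107 yr

At steady state ΣF_in = ΣF_out.
ΣF_in = 113.00 Gt C/yr.
Export of sinking particles to depth flux = ΣF_in − (0.1008 + 54.58 + 50.84) = 113.00 − 105.5 = 7.479 Gt C/yr.
τ = M / F = 799.4 / 7.479 = 106.9 yr.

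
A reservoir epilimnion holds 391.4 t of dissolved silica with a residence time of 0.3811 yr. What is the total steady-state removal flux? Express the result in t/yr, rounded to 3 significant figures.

F = M / τ = 391.4 / 0.3811 = 1027 t/yr.

1030 t/yr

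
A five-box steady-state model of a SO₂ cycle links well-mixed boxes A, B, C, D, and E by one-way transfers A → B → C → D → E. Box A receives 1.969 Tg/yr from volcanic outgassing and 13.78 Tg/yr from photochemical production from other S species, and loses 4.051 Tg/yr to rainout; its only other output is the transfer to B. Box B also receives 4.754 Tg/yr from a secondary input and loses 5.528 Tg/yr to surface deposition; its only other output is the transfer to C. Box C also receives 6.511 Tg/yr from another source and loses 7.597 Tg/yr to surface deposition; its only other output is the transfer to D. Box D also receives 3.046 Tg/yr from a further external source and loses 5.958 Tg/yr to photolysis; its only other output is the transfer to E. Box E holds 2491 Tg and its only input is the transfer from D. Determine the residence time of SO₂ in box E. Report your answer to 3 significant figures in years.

360 yr

Box A: F(A→B) = (1.969 + 13.78) − 4.051 = 11.698 Tg/yr.
Box B: F(B→C) = (11.698 + 4.754) − 5.528 = 10.924 Tg/yr.
Box C: F(C→D) = (10.924 + 6.511) − 7.597 = 9.8380 Tg/yr.
Box D: F(D→E) = (9.8380 + 3.046) − 5.958 = 6.9260 Tg/yr.
Box E throughput = its input = 6.9260 Tg/yr; τ = 2491 / 6.9260 = 359.7 yr.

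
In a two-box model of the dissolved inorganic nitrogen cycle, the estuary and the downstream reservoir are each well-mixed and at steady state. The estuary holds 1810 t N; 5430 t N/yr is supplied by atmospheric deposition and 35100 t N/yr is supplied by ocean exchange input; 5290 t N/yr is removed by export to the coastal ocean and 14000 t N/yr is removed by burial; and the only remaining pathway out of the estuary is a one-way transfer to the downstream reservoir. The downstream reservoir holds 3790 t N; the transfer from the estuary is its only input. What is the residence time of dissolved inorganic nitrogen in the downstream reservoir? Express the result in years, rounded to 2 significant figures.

0.18 yr

Balance the estuary: ΣF_in = 5430 + 35100 = 40530 t N/yr.
Transfer to the downstream reservoir = ΣF_in − (5290 + 14000) = 21240 t N/yr.
At steady state the output of the downstream reservoir equals its input, 21240 t N/yr.
τ = M / F = 3790 / 21240 = 0.1784 yr.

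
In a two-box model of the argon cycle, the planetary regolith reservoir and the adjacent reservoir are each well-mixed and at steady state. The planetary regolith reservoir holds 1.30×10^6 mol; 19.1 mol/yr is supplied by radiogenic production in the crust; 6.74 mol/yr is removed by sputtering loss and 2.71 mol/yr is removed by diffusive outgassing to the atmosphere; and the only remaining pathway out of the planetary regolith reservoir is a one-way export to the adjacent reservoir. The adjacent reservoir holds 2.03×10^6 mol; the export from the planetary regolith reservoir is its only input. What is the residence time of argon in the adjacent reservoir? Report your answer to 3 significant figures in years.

210000 yr

Balance the planetary regolith reservoir: ΣF_in = 19.100 mol/yr.
Export to the adjacent reservoir = ΣF_in − (6.74 + 2.71) = 9.6500 mol/yr.
At steady state the output of the adjacent reservoir equals its input, 9.6500 mol/yr.
τ = M / F = 2.03×10^6 / 9.6500 = 210400 yr.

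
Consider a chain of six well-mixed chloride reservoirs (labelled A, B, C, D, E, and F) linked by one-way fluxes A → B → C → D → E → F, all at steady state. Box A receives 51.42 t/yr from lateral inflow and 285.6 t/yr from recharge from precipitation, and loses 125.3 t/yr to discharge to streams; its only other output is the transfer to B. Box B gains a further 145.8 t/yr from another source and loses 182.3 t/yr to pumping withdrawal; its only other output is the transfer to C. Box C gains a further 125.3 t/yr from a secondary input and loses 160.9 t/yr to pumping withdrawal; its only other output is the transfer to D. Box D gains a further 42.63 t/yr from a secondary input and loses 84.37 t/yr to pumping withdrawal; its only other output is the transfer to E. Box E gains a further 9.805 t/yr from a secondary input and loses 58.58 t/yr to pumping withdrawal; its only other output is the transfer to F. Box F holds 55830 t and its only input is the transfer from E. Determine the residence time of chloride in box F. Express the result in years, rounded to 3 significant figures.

Box A: F(A→B) = (51.42 + 285.6) − 125.3 = 211.72 t/yr.
Box B: F(B→C) = (211.72 + 145.8) − 182.3 = 175.22 t/yr.
Box C: F(C→D) = (175.22 + 125.3) − 160.9 = 139.62 t/yr.
Box D: F(D→E) = (139.62 + 42.63) − 84.37 = 97.880 t/yr.
Box E: F(E→F) = (97.880 + 9.805) − 58.58 = 49.105 t/yr.
Box F throughput = its input = 49.105 t/yr; τ = 55830 / 49.105 = 1137 yr.

1140 yr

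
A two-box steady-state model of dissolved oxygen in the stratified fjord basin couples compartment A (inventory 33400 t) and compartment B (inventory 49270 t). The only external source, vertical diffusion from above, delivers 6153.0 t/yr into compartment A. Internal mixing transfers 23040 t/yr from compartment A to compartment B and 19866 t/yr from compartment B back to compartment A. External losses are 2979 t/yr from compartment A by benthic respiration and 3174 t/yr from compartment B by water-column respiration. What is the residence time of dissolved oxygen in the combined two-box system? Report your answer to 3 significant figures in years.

Treat the two boxes together as one reservoir: the mixing fluxes between them are internal recycling, so τ = ΣM / Σ(external losses).
M_total = 33400 + 49270 = 82670 t.
ΣF_external_out = 2979 + 3174 = 6153.0 t/yr.
τ = M_total / ΣF_ext = 82670 / 6153.0 = 13.44 yr.

13.4 yr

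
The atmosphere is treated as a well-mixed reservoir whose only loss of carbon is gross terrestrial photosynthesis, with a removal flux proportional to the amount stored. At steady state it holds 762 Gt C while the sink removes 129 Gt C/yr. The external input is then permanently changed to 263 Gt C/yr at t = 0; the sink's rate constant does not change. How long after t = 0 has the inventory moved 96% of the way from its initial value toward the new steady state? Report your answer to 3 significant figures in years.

τ = M₀/F₀ = 762/129 = 5.907 yr.
The remaining gap fraction is e^(−t/τ); 96% covered ⇒ e^(−t/τ) = 0.0400.
t = −τ ln(0.0400) = 5.907 × 3.219 = 19.01 yr.

19.0 yr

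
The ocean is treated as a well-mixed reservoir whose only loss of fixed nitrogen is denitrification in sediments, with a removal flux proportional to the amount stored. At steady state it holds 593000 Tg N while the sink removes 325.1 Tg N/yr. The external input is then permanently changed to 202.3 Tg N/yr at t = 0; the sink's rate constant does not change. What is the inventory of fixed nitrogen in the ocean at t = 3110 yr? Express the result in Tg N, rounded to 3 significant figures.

410000 Tg N

τ = M₀/F₀ = 593000/325.1 = 1824 yr; rate constant k = 1/τ.
New steady state M_∞ = F₁/k = F₁·τ = 202.3 × 1824 = 369010 Tg N.
M(t) = M_∞ + (M₀ − M_∞)·e^(−t/τ); t/τ = 3110/1824 = 1.705, so e^(−t/τ) = 0.1818.
M(t) = 369010 + 224000 × 0.1818 = 409720 Tg N.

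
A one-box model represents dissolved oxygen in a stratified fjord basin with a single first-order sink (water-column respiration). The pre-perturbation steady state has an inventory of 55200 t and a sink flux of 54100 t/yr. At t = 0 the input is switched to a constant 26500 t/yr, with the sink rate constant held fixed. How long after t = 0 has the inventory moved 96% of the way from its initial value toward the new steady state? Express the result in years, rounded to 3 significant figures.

3.28 yr

τ = M₀/F₀ = 55200/54100 = 1.020 yr.
The remaining gap fraction is e^(−t/τ); 96% covered ⇒ e^(−t/τ) = 0.0400.
t = −τ ln(0.0400) = 1.020 × 3.219 = 3.284 yr.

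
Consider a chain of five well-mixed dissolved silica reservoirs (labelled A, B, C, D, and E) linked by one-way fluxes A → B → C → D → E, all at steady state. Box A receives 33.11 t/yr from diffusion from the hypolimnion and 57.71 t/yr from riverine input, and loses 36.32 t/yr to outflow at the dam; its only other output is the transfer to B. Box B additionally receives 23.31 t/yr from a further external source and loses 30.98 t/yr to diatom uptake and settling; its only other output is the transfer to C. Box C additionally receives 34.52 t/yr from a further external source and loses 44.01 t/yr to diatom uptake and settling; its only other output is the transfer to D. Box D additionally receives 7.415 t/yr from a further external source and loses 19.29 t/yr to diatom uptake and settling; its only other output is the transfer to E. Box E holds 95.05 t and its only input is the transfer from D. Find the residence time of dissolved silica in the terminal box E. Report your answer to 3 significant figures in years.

Box A: F(A→B) = (33.11 + 57.71) − 36.32 = 54.500 t/yr.
Box B: F(B→C) = (54.500 + 23.31) − 30.98 = 46.830 t/yr.
Box C: F(C→D) = (46.830 + 34.52) − 44.01 = 37.340 t/yr.
Box D: F(D→E) = (37.340 + 7.415) − 19.29 = 25.465 t/yr.
Box E throughput = its input = 25.465 t/yr; τ = 95.05 / 25.465 = 3.733 yr.

3.73 yr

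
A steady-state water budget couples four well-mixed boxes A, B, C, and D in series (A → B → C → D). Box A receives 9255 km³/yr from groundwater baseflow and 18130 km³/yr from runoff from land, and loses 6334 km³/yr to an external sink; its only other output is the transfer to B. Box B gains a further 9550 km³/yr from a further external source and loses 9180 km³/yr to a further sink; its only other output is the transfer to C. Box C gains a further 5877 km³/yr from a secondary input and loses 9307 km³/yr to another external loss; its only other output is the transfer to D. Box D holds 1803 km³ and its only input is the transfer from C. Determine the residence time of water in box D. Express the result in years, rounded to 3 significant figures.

Box A: F(A→B) = (9255 + 18130) − 6334 = 21051 km³/yr.
Box B: F(B→C) = (21051 + 9550) − 9180 = 21421 km³/yr.
Box C: F(C→D) = (21421 + 5877) − 9307 = 17991 km³/yr.
Box D throughput = its input = 17991 km³/yr; τ = 1803 / 17991 = 0.1002 yr.

0.100 yr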